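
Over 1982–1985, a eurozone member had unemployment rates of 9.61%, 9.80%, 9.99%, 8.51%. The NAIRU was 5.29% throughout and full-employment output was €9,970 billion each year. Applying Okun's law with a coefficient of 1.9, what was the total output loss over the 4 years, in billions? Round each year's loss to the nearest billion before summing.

€3,172 billion

Year 1982: gap = -1.9 × (9.61 - 5.29) = -8.208%, loss ≈ 9970 × 8.208/100 ≈ 818.
Year 1983: gap = -1.9 × (9.8 - 5.29) = -8.569%, loss ≈ 9970 × 8.569/100 ≈ 854.
Year 1984: gap = -1.9 × (9.99 - 5.29) = -8.93%, loss ≈ 9970 × 8.93/100 ≈ 890.
Year 1985: gap = -1.9 × (8.51 - 5.29) = -6.118%, loss ≈ 9970 × 6.118/100 ≈ 610.
Total lost output = 818 + 854 + 890 + 610 = 3172 billion.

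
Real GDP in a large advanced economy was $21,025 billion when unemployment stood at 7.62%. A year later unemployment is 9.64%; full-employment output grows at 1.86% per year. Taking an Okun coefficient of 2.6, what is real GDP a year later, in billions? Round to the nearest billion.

$20,312 billion

Δu = 9.64 - 7.62 = 2.02 points.
Okun's law (growth form): g_Y = g_Y* - β × Δu = 1.86 - 2.6 × (2.02) = 1.86 - 5.252 = -3.392%.
Real GDP in the next year = 21025 × (1 - 3.392/100) = 21025 × 0.96608 ≈ 20312 billion.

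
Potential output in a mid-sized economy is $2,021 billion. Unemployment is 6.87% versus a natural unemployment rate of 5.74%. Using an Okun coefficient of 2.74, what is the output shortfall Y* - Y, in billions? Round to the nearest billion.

$63 billion

Output gap = -2.74 × (6.87 - 5.74) = -2.74 × 1.13 = -3.0962%.
Actual GDP ≈ 2021 × 0.969038 ≈ 1958 billion, so the shortfall is 2021 - 1958 = 63 billion.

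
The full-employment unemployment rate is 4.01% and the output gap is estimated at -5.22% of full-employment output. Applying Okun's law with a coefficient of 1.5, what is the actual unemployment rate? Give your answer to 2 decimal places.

7.49%

From Okun's law, u - u* = -(output gap)/β = -(-5.22)/1.5 = 3.48 points.
So u = 4.01 + 3.48 = 7.49%.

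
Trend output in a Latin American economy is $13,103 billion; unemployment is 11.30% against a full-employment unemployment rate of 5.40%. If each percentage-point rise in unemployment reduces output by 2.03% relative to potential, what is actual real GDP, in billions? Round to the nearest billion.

Unemployment gap = 11.3 - 5.4 = 5.9 points, so the output gap is -2.03 × 5.9 = -11.977%.
Actual GDP = 13103 × (1 - 11.977/100) = 13103 × 0.88023 ≈ 11534 billion.

$11,534 billion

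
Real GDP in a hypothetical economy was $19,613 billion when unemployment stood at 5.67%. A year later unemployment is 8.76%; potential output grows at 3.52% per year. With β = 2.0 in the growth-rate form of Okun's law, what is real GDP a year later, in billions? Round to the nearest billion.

$19,091 billion

Δu = 8.76 - 5.67 = 3.09 points.
Okun's law (growth form): g_Y = g_Y* - β × Δu = 3.52 - 2.0 × (3.09) = 3.52 - 6.18 = -2.66%.
Real GDP in the next year = 19613 × (1 - 2.66/100) = 19613 × 0.9734 ≈ 19091 billion.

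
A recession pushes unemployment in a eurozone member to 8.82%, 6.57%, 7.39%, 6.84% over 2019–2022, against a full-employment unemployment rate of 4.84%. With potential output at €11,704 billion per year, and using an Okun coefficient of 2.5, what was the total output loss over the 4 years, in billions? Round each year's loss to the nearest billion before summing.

Year 2019: gap = -2.5 × (8.82 - 4.84) = -9.95%, loss ≈ 11704 × 9.95/100 ≈ 1165.
Year 2020: gap = -2.5 × (6.57 - 4.84) = -4.325%, loss ≈ 11704 × 4.325/100 ≈ 506.
Year 2021: gap = -2.5 × (7.39 - 4.84) = -6.375%, loss ≈ 11704 × 6.375/100 ≈ 746.
Year 2022: gap = -2.5 × (6.84 - 4.84) = -5%, loss ≈ 11704 × 5/100 ≈ 585.
Total lost output = 1165 + 506 + 746 + 585 = 3002 billion.

€3,002 billion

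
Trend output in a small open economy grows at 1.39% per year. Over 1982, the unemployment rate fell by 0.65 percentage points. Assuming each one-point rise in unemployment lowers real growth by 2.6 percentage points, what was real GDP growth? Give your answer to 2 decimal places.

3.08%

Growth-rate Okun's law: g_Y = g_Y* - β × Δu.
g_Y = 1.39 - 2.6 × (-0.65) = 1.39 + 1.69 = 3.08%, i.e. 3.08% to 2 d.p.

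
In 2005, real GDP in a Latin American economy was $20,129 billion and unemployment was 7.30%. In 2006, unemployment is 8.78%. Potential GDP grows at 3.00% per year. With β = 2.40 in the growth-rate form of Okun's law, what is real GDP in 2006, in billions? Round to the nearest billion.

$20,018 billion

Δu = 8.78 - 7.3 = 1.48 points.
Okun's law (growth form): g_Y = g_Y* - β × Δu = 3.00 - 2.40 × (1.48) = 3 - 3.552 = -0.552%.
Real GDP in the next year = 20129 × (1 - 0.552/100) = 20129 × 0.99448 ≈ 20018 billion.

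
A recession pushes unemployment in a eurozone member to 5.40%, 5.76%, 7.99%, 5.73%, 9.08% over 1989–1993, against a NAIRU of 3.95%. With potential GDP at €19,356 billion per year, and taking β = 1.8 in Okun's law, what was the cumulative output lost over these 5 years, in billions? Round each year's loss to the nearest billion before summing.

Year 1989: gap = -1.8 × (5.4 - 3.95) = -2.61%, loss ≈ 19356 × 2.61/100 ≈ 505.
Year 1990: gap = -1.8 × (5.76 - 3.95) = -3.258%, loss ≈ 19356 × 3.258/100 ≈ 631.
Year 1991: gap = -1.8 × (7.99 - 3.95) = -7.272%, loss ≈ 19356 × 7.272/100 ≈ 1408.
Year 1992: gap = -1.8 × (5.73 - 3.95) = -3.204%, loss ≈ 19356 × 3.204/100 ≈ 620.
Year 1993: gap = -1.8 × (9.08 - 3.95) = -9.234%, loss ≈ 19356 × 9.234/100 ≈ 1787.
Total lost output = 505 + 631 + 1408 + 620 + 1787 = 4951 billion.

€4,951 billion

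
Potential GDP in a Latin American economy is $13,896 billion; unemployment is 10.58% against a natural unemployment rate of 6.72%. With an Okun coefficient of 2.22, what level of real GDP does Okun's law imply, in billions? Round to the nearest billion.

Unemployment gap = 10.58 - 6.72 = 3.86 points, so the output gap is -2.22 × 3.86 = -8.5692%.
Actual GDP = 13896 × (1 - 8.5692/100) = 13896 × 0.914308 ≈ 12705 billion.

$12,705 billion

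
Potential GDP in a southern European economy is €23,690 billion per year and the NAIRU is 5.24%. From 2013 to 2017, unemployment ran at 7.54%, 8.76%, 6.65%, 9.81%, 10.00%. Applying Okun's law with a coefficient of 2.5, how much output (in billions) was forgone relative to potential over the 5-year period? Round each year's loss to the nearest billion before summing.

Year 2013: gap = -2.5 × (7.54 - 5.24) = -5.75%, loss ≈ 23690 × 5.75/100 ≈ 1362.
Year 2014: gap = -2.5 × (8.76 - 5.24) = -8.8%, loss ≈ 23690 × 8.8/100 ≈ 2085.
Year 2015: gap = -2.5 × (6.65 - 5.24) = -3.525%, loss ≈ 23690 × 3.525/100 ≈ 835.
Year 2016: gap = -2.5 × (9.81 - 5.24) = -11.425%, loss ≈ 23690 × 11.425/100 ≈ 2707.
Year 2017: gap = -2.5 × (10 - 5.24) = -11.9%, loss ≈ 23690 × 11.9/100 ≈ 2819.
Total lost output = 1362 + 2085 + 835 + 2707 + 2819 = 9808 billion.

€9,808 billion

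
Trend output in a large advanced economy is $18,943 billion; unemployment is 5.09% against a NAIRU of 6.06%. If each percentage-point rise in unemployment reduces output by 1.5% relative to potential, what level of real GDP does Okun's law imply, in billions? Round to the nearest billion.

Unemployment gap = 5.09 - 6.06 = -0.97 points, so the output gap is -1.5 × (-0.97) = 1.455%.
Actual GDP = 18943 × (1 + 1.455/100) = 18943 × 1.01455 ≈ 19219 billion.

$19,219 billion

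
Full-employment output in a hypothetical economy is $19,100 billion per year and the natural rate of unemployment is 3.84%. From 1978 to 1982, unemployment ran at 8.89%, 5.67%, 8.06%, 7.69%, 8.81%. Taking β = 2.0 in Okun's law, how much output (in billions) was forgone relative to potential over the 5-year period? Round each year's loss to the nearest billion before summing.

Year 1978: gap = -2.0 × (8.89 - 3.84) = -10.1%, loss ≈ 19100 × 10.1/100 ≈ 1929.
Year 1979: gap = -2.0 × (5.67 - 3.84) = -3.66%, loss ≈ 19100 × 3.66/100 ≈ 699.
Year 1980: gap = -2.0 × (8.06 - 3.84) = -8.44%, loss ≈ 19100 × 8.44/100 ≈ 1612.
Year 1981: gap = -2.0 × (7.69 - 3.84) = -7.7%, loss ≈ 19100 × 7.7/100 ≈ 1471.
Year 1982: gap = -2.0 × (8.81 - 3.84) = -9.94%, loss ≈ 19100 × 9.94/100 ≈ 1899.
Total lost output = 1929 + 699 + 1612 + 1471 + 1899 = 7610 billion.

$7,610 billion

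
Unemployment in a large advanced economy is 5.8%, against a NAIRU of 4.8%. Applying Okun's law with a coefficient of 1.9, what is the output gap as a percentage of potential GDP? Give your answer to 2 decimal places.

The unemployment gap is 5.8 - 4.8 = 1 percentage point.
Okun's law gives an output gap of -1.9 × 1 = -1.9%, i.e. 1.90% below potential.

-1.90%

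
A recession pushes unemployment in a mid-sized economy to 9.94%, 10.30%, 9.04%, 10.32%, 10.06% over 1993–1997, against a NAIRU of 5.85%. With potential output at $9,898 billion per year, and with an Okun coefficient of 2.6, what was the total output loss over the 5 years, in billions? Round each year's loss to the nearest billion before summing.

$5,252 billion

Year 1993: gap = -2.6 × (9.94 - 5.85) = -10.634%, loss ≈ 9898 × 10.634/100 ≈ 1053.
Year 1994: gap = -2.6 × (10.3 - 5.85) = -11.57%, loss ≈ 9898 × 11.57/100 ≈ 1145.
Year 1995: gap = -2.6 × (9.04 - 5.85) = -8.294%, loss ≈ 9898 × 8.294/100 ≈ 821.
Year 1996: gap = -2.6 × (10.32 - 5.85) = -11.622%, loss ≈ 9898 × 11.622/100 ≈ 1150.
Year 1997: gap = -2.6 × (10.06 - 5.85) = -10.946%, loss ≈ 9898 × 10.946/100 ≈ 1083.
Total lost output = 1053 + 1145 + 821 + 1150 + 1083 = 5252 billion.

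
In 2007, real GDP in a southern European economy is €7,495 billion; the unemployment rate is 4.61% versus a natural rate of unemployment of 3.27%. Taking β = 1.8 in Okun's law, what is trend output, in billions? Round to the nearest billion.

€7,680 billion

Unemployment gap = 4.61 - 3.27 = 1.34 points, so output gap = -1.8 × 1.34 = -2.412%.
Since Y = Y* × (1 + gap/100), Y* = 7495/0.97588 ≈ 7680 billion.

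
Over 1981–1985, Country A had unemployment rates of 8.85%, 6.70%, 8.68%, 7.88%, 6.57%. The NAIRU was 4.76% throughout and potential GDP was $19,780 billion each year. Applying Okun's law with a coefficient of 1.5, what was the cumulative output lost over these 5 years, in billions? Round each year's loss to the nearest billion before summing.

$4,416 billion

Year 1981: gap = -1.5 × (8.85 - 4.76) = -6.135%, loss ≈ 19780 × 6.135/100 ≈ 1214.
Year 1982: gap = -1.5 × (6.7 - 4.76) = -2.91%, loss ≈ 19780 × 2.91/100 ≈ 576.
Year 1983: gap = -1.5 × (8.68 - 4.76) = -5.88%, loss ≈ 19780 × 5.88/100 ≈ 1163.
Year 1984: gap = -1.5 × (7.88 - 4.76) = -4.68%, loss ≈ 19780 × 4.68/100 ≈ 926.
Year 1985: gap = -1.5 × (6.57 - 4.76) = -2.715%, loss ≈ 19780 × 2.715/100 ≈ 537.
Total lost output = 1214 + 576 + 1163 + 926 + 537 = 4416 billion.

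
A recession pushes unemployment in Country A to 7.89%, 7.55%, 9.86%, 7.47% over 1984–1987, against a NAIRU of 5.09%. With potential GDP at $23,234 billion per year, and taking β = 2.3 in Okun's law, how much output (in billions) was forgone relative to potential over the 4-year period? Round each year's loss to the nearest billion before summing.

$6,632 billion

Year 1984: gap = -2.3 × (7.89 - 5.09) = -6.44%, loss ≈ 23234 × 6.44/100 ≈ 1496.
Year 1985: gap = -2.3 × (7.55 - 5.09) = -5.658%, loss ≈ 23234 × 5.658/100 ≈ 1315.
Year 1986: gap = -2.3 × (9.86 - 5.09) = -10.971%, loss ≈ 23234 × 10.971/100 ≈ 2549.
Year 1987: gap = -2.3 × (7.47 - 5.09) = -5.474%, loss ≈ 23234 × 5.474/100 ≈ 1272.
Total lost output = 1496 + 1315 + 2549 + 1272 = 6632 billion.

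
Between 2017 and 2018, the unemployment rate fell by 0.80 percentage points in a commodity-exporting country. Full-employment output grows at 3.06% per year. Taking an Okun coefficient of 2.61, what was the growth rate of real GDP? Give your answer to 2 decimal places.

5.15%

Growth-rate Okun's law: g_Y = g_Y* - β × Δu.
g_Y = 3.06 - 2.61 × (-0.80) = 3.06 + 2.088 = 5.148%, i.e. 5.15% to 2 d.p.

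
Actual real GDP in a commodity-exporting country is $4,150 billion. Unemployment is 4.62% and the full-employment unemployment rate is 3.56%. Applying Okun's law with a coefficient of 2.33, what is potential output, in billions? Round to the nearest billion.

$4,255 billion

Unemployment gap = 4.62 - 3.56 = 1.06 points, so output gap = -2.33 × 1.06 = -2.4698%.
Since Y = Y* × (1 + gap/100), Y* = 4150/0.975302 ≈ 4255 billion.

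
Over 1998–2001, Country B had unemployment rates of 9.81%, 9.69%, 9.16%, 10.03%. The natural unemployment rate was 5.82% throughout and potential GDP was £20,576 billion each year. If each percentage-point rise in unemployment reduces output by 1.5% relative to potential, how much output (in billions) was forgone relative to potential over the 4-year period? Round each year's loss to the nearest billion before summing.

Year 1998: gap = -1.5 × (9.81 - 5.82) = -5.985%, loss ≈ 20576 × 5.985/100 ≈ 1231.
Year 1999: gap = -1.5 × (9.69 - 5.82) = -5.805%, loss ≈ 20576 × 5.805/100 ≈ 1194.
Year 2000: gap = -1.5 × (9.16 - 5.82) = -5.01%, loss ≈ 20576 × 5.01/100 ≈ 1031.
Year 2001: gap = -1.5 × (10.03 - 5.82) = -6.315%, loss ≈ 20576 × 6.315/100 ≈ 1299.
Total lost output = 1231 + 1194 + 1031 + 1299 = 4755 billion.

£4,755 billion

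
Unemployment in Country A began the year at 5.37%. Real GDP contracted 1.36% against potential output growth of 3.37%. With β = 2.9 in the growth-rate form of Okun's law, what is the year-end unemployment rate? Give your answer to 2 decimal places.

Growth-rate Okun's law: g_Y = g_Y* - β × Δu, so Δu = (g_Y* - g_Y)/β.
Δu = (3.37 + 1.36)/2.9 = 4.73/2.9 = 1.63 percentage points.
Year-end unemployment = 5.37 + 1.63 = 7.00%.

7.00%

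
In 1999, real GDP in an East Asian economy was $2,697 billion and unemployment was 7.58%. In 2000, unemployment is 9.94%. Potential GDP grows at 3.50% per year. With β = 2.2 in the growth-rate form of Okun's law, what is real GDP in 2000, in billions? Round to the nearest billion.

$2,651 billion

Δu = 9.94 - 7.58 = 2.36 points.
Okun's law (growth form): g_Y = g_Y* - β × Δu = 3.50 - 2.2 × (2.36) = 3.5 - 5.192 = -1.692%.
Real GDP in the next year = 2697 × (1 - 1.692/100) = 2697 × 0.98308 ≈ 2651 billion.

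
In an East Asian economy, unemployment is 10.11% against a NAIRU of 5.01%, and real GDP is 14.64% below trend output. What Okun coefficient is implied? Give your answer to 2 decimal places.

β ≈ 2.87

Okun's law: output gap = -β × (u - u*).
-14.64 = -β × (10.11 - 5.01) = -β × 5.1, so β = 14.64/5.1 = 2.87.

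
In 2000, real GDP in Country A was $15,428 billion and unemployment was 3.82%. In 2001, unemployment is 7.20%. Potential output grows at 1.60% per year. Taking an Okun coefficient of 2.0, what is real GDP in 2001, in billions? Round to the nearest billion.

Δu = 7.2 - 3.82 = 3.38 points.
Okun's law (growth form): g_Y = g_Y* - β × Δu = 1.60 - 2.0 × (3.38) = 1.6 - 6.76 = -5.16%.
Real GDP in the next year = 15428 × (1 - 5.16/100) = 15428 × 0.9484 ≈ 14632 billion.

$14,632 billion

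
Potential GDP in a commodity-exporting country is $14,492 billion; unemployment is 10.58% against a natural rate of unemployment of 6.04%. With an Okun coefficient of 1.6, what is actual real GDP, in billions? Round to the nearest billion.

Unemployment gap = 10.58 - 6.04 = 4.54 points, so the output gap is -1.6 × 4.54 = -7.264%.
Actual GDP = 14492 × (1 - 7.264/100) = 14492 × 0.92736 ≈ 13439 billion.

$13,439 billion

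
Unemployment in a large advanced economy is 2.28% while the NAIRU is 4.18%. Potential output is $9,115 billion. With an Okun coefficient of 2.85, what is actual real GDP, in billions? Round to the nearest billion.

Unemployment gap = 2.28 - 4.18 = -1.9 points, so the output gap is -2.85 × (-1.9) = 5.415%.
Actual GDP = 9115 × (1 + 5.415/100) = 9115 × 1.05415 ≈ 9609 billion.

$9,609 billion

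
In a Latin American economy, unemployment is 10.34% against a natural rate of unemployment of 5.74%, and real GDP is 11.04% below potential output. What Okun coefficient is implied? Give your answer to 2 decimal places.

β ≈ 2.40

Okun's law: output gap = -β × (u - u*).
-11.04 = -β × (10.34 - 5.74) = -β × 4.6, so β = 11.04/4.6 = 2.40.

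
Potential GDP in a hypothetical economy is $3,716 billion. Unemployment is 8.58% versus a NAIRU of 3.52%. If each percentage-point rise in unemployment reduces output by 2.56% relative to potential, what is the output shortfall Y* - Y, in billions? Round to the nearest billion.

Output gap = -2.56 × (8.58 - 3.52) = -2.56 × 5.06 = -12.9536%.
Actual GDP ≈ 3716 × 0.870464 ≈ 3235 billion, so the shortfall is 3716 - 3235 = 481 billion.

$481 billion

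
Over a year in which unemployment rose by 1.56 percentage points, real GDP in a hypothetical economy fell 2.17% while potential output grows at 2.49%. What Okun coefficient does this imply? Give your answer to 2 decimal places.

Growth form: g_Y = g_Y* - β × Δu, so β = (g_Y* - g_Y)/Δu.
β = (2.49 + 2.17)/1.56 = 4.66/1.56 = 2.99.

β ≈ 2.99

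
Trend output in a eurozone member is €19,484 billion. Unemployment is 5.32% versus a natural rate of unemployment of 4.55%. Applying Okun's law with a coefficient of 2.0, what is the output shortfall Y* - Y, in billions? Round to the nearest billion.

Output gap = -2.0 × (5.32 - 4.55) = -2 × 0.77 = -1.54%.
Actual GDP ≈ 19484 × 0.9846 ≈ 19184 billion, so the shortfall is 19484 - 19184 = 300 billion.

€300 billion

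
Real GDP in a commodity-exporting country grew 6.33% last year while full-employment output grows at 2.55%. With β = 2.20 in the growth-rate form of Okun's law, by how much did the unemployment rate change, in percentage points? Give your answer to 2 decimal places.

Growth-rate Okun's law: g_Y = g_Y* - β × Δu, so Δu = (g_Y* - g_Y)/β.
Δu = (2.55 - 6.33)/2.20 = -3.78/2.20 = -1.72 percentage points.

-1.72 percentage points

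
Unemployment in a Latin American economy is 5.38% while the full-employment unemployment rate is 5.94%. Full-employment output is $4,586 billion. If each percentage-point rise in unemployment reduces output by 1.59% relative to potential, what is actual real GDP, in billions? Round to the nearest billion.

$4,627 billion

Unemployment gap = 5.38 - 5.94 = -0.56 points, so the output gap is -1.59 × (-0.56) = 0.8904%.
Actual GDP = 4586 × (1 + 0.8904/100) = 4586 × 1.008904 ≈ 4627 billion.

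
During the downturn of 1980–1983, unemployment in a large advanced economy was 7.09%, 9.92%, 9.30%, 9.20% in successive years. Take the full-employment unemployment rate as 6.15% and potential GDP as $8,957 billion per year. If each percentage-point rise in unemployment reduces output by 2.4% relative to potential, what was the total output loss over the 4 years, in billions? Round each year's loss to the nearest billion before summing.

$2,345 billion

Year 1980: gap = -2.4 × (7.09 - 6.15) = -2.256%, loss ≈ 8957 × 2.256/100 ≈ 202.
Year 1981: gap = -2.4 × (9.92 - 6.15) = -9.048%, loss ≈ 8957 × 9.048/100 ≈ 810.
Year 1982: gap = -2.4 × (9.3 - 6.15) = -7.56%, loss ≈ 8957 × 7.56/100 ≈ 677.
Year 1983: gap = -2.4 × (9.2 - 6.15) = -7.32%, loss ≈ 8957 × 7.32/100 ≈ 656.
Total lost output = 202 + 810 + 677 + 656 = 2345 billion.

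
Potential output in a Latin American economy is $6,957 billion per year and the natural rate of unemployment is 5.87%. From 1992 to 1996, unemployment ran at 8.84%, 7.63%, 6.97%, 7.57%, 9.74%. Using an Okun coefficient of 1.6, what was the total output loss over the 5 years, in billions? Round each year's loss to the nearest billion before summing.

$1,269 billion

Year 1992: gap = -1.6 × (8.84 - 5.87) = -4.752%, loss ≈ 6957 × 4.752/100 ≈ 331.
Year 1993: gap = -1.6 × (7.63 - 5.87) = -2.816%, loss ≈ 6957 × 2.816/100 ≈ 196.
Year 1994: gap = -1.6 × (6.97 - 5.87) = -1.76%, loss ≈ 6957 × 1.76/100 ≈ 122.
Year 1995: gap = -1.6 × (7.57 - 5.87) = -2.72%, loss ≈ 6957 × 2.72/100 ≈ 189.
Year 1996: gap = -1.6 × (9.74 - 5.87) = -6.192%, loss ≈ 6957 × 6.192/100 ≈ 431.
Total lost output = 331 + 196 + 122 + 189 + 431 = 1269 billion.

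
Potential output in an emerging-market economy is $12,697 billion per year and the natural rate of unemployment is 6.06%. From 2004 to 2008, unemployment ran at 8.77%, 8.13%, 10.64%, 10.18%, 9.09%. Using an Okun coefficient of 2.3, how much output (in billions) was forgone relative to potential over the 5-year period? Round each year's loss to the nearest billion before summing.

Year 2004: gap = -2.3 × (8.77 - 6.06) = -6.233%, loss ≈ 12697 × 6.233/100 ≈ 791.
Year 2005: gap = -2.3 × (8.13 - 6.06) = -4.761%, loss ≈ 12697 × 4.761/100 ≈ 605.
Year 2006: gap = -2.3 × (10.64 - 6.06) = -10.534%, loss ≈ 12697 × 10.534/100 ≈ 1338.
Year 2007: gap = -2.3 × (10.18 - 6.06) = -9.476%, loss ≈ 12697 × 9.476/100 ≈ 1203.
Year 2008: gap = -2.3 × (9.09 - 6.06) = -6.969%, loss ≈ 12697 × 6.969/100 ≈ 885.
Total lost output = 791 + 605 + 1338 + 1203 + 885 = 4822 billion.

$4,822 billion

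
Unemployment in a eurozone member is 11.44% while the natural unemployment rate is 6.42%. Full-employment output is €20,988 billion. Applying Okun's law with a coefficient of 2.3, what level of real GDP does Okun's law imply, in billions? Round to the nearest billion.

€18,565 billion

Unemployment gap = 11.44 - 6.42 = 5.02 points, so the output gap is -2.3 × 5.02 = -11.546%.
Actual GDP = 20988 × (1 - 11.546/100) = 20988 × 0.88454 ≈ 18565 billion.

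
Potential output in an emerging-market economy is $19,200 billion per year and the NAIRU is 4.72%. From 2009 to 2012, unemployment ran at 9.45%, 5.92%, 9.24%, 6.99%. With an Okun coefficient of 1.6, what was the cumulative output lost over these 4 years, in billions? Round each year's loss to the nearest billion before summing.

$3,908 billion

Year 2009: gap = -1.6 × (9.45 - 4.72) = -7.568%, loss ≈ 19200 × 7.568/100 ≈ 1453.
Year 2010: gap = -1.6 × (5.92 - 4.72) = -1.92%, loss ≈ 19200 × 1.92/100 ≈ 369.
Year 2011: gap = -1.6 × (9.24 - 4.72) = -7.232%, loss ≈ 19200 × 7.232/100 ≈ 1389.
Year 2012: gap = -1.6 × (6.99 - 4.72) = -3.632%, loss ≈ 19200 × 3.632/100 ≈ 697.
Total lost output = 1453 + 369 + 1389 + 697 = 3908 billion.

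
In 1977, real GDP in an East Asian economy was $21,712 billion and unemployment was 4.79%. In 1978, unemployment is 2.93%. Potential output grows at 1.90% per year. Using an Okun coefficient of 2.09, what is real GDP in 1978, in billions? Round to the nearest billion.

$22,969 billion

Δu = 2.93 - 4.79 = -1.86 points.
Okun's law (growth form): g_Y = g_Y* - β × Δu = 1.90 - 2.09 × (-1.86) = 1.9 + 3.8874 = 5.7874%.
Real GDP in the next year = 21712 × (1 + 5.7874/100) = 21712 × 1.057874 ≈ 22969 billion.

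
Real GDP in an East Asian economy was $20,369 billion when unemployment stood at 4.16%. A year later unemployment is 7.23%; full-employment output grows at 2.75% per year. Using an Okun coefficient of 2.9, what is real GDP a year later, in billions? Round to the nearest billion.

$19,116 billion

Δu = 7.23 - 4.16 = 3.07 points.
Okun's law (growth form): g_Y = g_Y* - β × Δu = 2.75 - 2.9 × (3.07) = 2.75 - 8.903 = -6.153%.
Real GDP in the next year = 20369 × (1 - 6.153/100) = 20369 × 0.93847 ≈ 19116 billion.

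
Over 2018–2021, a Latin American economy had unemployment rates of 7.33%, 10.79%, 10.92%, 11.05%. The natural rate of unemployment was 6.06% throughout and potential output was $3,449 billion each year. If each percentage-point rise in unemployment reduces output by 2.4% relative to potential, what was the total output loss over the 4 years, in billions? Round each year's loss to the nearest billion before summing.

$1,312 billion

Year 2018: gap = -2.4 × (7.33 - 6.06) = -3.048%, loss ≈ 3449 × 3.048/100 ≈ 105.
Year 2019: gap = -2.4 × (10.79 - 6.06) = -11.352%, loss ≈ 3449 × 11.352/100 ≈ 392.
Year 2020: gap = -2.4 × (10.92 - 6.06) = -11.664%, loss ≈ 3449 × 11.664/100 ≈ 402.
Year 2021: gap = -2.4 × (11.05 - 6.06) = -11.976%, loss ≈ 3449 × 11.976/100 ≈ 413.
Total lost output = 105 + 392 + 402 + 413 = 1312 billion.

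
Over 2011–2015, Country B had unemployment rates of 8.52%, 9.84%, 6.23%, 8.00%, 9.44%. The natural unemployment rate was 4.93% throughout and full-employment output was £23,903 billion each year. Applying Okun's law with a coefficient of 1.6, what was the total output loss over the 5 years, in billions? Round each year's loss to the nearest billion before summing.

Year 2011: gap = -1.6 × (8.52 - 4.93) = -5.744%, loss ≈ 23903 × 5.744/100 ≈ 1373.
Year 2012: gap = -1.6 × (9.84 - 4.93) = -7.856%, loss ≈ 23903 × 7.856/100 ≈ 1878.
Year 2013: gap = -1.6 × (6.23 - 4.93) = -2.08%, loss ≈ 23903 × 2.08/100 ≈ 497.
Year 2014: gap = -1.6 × (8 - 4.93) = -4.912%, loss ≈ 23903 × 4.912/100 ≈ 1174.
Year 2015: gap = -1.6 × (9.44 - 4.93) = -7.216%, loss ≈ 23903 × 7.216/100 ≈ 1725.
Total lost output = 1373 + 1878 + 497 + 1174 + 1725 = 6647 billion.

£6,647 billion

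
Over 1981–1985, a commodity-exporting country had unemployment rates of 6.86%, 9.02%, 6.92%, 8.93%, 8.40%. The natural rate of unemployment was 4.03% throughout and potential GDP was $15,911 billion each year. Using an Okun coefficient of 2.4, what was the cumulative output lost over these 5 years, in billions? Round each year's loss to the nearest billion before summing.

$7,631 billion

Year 1981: gap = -2.4 × (6.86 - 4.03) = -6.792%, loss ≈ 15911 × 6.792/100 ≈ 1081.
Year 1982: gap = -2.4 × (9.02 - 4.03) = -11.976%, loss ≈ 15911 × 11.976/100 ≈ 1906.
Year 1983: gap = -2.4 × (6.92 - 4.03) = -6.936%, loss ≈ 15911 × 6.936/100 ≈ 1104.
Year 1984: gap = -2.4 × (8.93 - 4.03) = -11.76%, loss ≈ 15911 × 11.76/100 ≈ 1871.
Year 1985: gap = -2.4 × (8.4 - 4.03) = -10.488%, loss ≈ 15911 × 10.488/100 ≈ 1669.
Total lost output = 1081 + 1906 + 1104 + 1871 + 1669 = 7631 billion.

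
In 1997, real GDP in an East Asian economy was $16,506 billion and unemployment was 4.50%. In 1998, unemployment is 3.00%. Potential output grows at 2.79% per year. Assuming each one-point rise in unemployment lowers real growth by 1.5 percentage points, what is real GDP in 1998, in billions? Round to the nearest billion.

$17,338 billion

Δu = 3 - 4.5 = -1.5 points.
Okun's law (growth form): g_Y = g_Y* - β × Δu = 2.79 - 1.5 × (-1.50) = 2.79 + 2.25 = 5.04%.
Real GDP in the next year = 16506 × (1 + 5.04/100) = 16506 × 1.0504 ≈ 17338 billion.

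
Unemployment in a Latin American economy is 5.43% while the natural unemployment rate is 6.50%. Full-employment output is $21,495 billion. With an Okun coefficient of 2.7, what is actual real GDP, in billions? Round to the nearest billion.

Unemployment gap = 5.43 - 6.5 = -1.07 points, so the output gap is -2.7 × (-1.07) = 2.889%.
Actual GDP = 21495 × (1 + 2.889/100) = 21495 × 1.02889 ≈ 22116 billion.

$22,116 billion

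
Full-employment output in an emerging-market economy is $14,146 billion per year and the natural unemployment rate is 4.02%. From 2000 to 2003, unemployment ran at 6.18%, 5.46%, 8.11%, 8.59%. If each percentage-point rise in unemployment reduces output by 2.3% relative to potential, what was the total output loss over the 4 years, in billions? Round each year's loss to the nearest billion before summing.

$3,990 billion

Year 2000: gap = -2.3 × (6.18 - 4.02) = -4.968%, loss ≈ 14146 × 4.968/100 ≈ 703.
Year 2001: gap = -2.3 × (5.46 - 4.02) = -3.312%, loss ≈ 14146 × 3.312/100 ≈ 469.
Year 2002: gap = -2.3 × (8.11 - 4.02) = -9.407%, loss ≈ 14146 × 9.407/100 ≈ 1331.
Year 2003: gap = -2.3 × (8.59 - 4.02) = -10.511%, loss ≈ 14146 × 10.511/100 ≈ 1487.
Total lost output = 703 + 469 + 1331 + 1487 = 3990 billion.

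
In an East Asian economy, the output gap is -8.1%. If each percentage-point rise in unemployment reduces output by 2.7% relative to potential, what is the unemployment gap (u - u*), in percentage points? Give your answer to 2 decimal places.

3.00 percentage points

Okun's law: output gap = -β × (u - u*), so u - u* = -(output gap)/β.
u - u* = -(-8.1)/2.7 = 3 percentage points.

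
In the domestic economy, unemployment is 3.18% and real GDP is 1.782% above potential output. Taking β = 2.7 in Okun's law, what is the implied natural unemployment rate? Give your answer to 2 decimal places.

3.84%

From Okun's law, u - u* = -(output gap)/β = -(1.782)/2.7 = -0.66 points.
So u* = 3.18 + 0.66 = 3.84%.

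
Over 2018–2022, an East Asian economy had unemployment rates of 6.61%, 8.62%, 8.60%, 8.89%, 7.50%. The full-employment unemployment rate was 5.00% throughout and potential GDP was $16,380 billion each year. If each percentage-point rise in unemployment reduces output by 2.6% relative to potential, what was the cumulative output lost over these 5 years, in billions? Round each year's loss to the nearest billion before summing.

Year 2018: gap = -2.6 × (6.61 - 5) = -4.186%, loss ≈ 16380 × 4.186/100 ≈ 686.
Year 2019: gap = -2.6 × (8.62 - 5) = -9.412%, loss ≈ 16380 × 9.412/100 ≈ 1542.
Year 2020: gap = -2.6 × (8.6 - 5) = -9.36%, loss ≈ 16380 × 9.36/100 ≈ 1533.
Year 2021: gap = -2.6 × (8.89 - 5) = -10.114%, loss ≈ 16380 × 10.114/100 ≈ 1657.
Year 2022: gap = -2.6 × (7.5 - 5) = -6.5%, loss ≈ 16380 × 6.5/100 ≈ 1065.
Total lost output = 686 + 1542 + 1533 + 1657 + 1065 = 6483 billion.

$6,483 billion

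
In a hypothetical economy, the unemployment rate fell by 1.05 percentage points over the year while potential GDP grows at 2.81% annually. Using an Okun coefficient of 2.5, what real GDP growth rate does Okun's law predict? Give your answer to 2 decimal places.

Growth-rate Okun's law: g_Y = g_Y* - β × Δu.
g_Y = 2.81 - 2.5 × (-1.05) = 2.81 + 2.625 = 5.435%, i.e. 5.44% to 2 d.p.

5.44%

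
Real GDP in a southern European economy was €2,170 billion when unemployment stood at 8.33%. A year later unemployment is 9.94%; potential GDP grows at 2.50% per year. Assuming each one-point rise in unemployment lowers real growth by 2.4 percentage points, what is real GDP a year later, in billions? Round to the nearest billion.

Δu = 9.94 - 8.33 = 1.61 points.
Okun's law (growth form): g_Y = g_Y* - β × Δu = 2.50 - 2.4 × (1.61) = 2.5 - 3.864 = -1.364%.
Real GDP in the next year = 2170 × (1 - 1.364/100) = 2170 × 0.98636 ≈ 2140 billion.

€2,140 billion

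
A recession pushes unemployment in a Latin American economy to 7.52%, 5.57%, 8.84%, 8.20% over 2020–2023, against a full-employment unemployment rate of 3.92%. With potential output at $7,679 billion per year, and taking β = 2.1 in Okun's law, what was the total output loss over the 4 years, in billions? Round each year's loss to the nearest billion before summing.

$2,330 billion

Year 2020: gap = -2.1 × (7.52 - 3.92) = -7.56%, loss ≈ 7679 × 7.56/100 ≈ 581.
Year 2021: gap = -2.1 × (5.57 - 3.92) = -3.465%, loss ≈ 7679 × 3.465/100 ≈ 266.
Year 2022: gap = -2.1 × (8.84 - 3.92) = -10.332%, loss ≈ 7679 × 10.332/100 ≈ 793.
Year 2023: gap = -2.1 × (8.2 - 3.92) = -8.988%, loss ≈ 7679 × 8.988/100 ≈ 690.
Total lost output = 581 + 266 + 793 + 690 = 2330 billion.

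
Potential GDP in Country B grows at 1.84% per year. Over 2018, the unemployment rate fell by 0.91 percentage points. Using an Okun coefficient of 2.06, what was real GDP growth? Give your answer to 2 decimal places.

3.71%

Growth-rate Okun's law: g_Y = g_Y* - β × Δu.
g_Y = 1.84 - 2.06 × (-0.91) = 1.84 + 1.8746 = 3.7146%, i.e. 3.71% to 2 d.p.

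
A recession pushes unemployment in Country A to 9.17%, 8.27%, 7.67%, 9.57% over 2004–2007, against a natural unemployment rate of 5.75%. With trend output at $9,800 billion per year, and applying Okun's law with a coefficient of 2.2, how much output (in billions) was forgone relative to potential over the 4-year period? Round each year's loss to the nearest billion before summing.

Year 2004: gap = -2.2 × (9.17 - 5.75) = -7.524%, loss ≈ 9800 × 7.524/100 ≈ 737.
Year 2005: gap = -2.2 × (8.27 - 5.75) = -5.544%, loss ≈ 9800 × 5.544/100 ≈ 543.
Year 2006: gap = -2.2 × (7.67 - 5.75) = -4.224%, loss ≈ 9800 × 4.224/100 ≈ 414.
Year 2007: gap = -2.2 × (9.57 - 5.75) = -8.404%, loss ≈ 9800 × 8.404/100 ≈ 824.
Total lost output = 737 + 543 + 414 + 824 = 2518 billion.

$2,518 billion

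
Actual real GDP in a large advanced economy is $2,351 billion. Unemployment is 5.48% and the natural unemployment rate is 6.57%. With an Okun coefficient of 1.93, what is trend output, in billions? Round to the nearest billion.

$2,303 billion

Unemployment gap = 5.48 - 6.57 = -1.09 points, so output gap = -1.93 × (-1.09) = 2.1037%.
Since Y = Y* × (1 + gap/100), Y* = 2351/1.021037 ≈ 2303 billion.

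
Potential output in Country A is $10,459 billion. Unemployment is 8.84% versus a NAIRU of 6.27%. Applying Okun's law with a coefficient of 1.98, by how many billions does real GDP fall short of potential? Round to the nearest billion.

$532 billion

Output gap = -1.98 × (8.84 - 6.27) = -1.98 × 2.57 = -5.0886%.
Actual GDP ≈ 10459 × 0.949114 ≈ 9927 billion, so the shortfall is 10459 - 9927 = 532 billion.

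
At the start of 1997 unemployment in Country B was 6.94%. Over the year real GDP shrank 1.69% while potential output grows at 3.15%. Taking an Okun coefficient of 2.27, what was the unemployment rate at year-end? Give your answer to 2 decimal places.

9.07%

Growth-rate Okun's law: g_Y = g_Y* - β × Δu, so Δu = (g_Y* - g_Y)/β.
Δu = (3.15 + 1.69)/2.27 = 4.84/2.27 = 2.13 percentage points.
Year-end unemployment = 6.94 + 2.13 = 9.07%.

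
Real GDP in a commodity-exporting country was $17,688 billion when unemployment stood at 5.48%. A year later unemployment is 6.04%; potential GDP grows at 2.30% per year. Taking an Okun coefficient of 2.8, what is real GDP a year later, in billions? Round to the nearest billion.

$17,817 billion

Δu = 6.04 - 5.48 = 0.56 points.
Okun's law (growth form): g_Y = g_Y* - β × Δu = 2.30 - 2.8 × (0.56) = 2.3 - 1.568 = 0.732%.
Real GDP in the next year = 17688 × (1 + 0.732/100) = 17688 × 1.00732 ≈ 17817 billion.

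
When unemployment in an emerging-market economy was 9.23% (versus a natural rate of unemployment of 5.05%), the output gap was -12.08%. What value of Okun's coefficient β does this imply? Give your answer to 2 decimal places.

β ≈ 2.89

Okun's law: output gap = -β × (u - u*).
-12.08 = -β × (9.23 - 5.05) = -β × 4.18, so β = 12.08/4.18 = 2.89.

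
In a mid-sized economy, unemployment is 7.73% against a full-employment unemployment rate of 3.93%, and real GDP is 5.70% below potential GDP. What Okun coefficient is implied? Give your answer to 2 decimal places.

β ≈ 1.50

Okun's law: output gap = -β × (u - u*).
-5.70 = -β × (7.73 - 3.93) = -β × 3.8, so β = 5.7/3.8 = 1.50.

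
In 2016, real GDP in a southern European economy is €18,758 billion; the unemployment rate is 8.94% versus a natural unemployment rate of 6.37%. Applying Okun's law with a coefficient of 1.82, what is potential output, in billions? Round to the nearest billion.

Unemployment gap = 8.94 - 6.37 = 2.57 points, so output gap = -1.82 × 2.57 = -4.6774%.
Since Y = Y* × (1 + gap/100), Y* = 18758/0.953226 ≈ 19678 billion.

€19,678 billion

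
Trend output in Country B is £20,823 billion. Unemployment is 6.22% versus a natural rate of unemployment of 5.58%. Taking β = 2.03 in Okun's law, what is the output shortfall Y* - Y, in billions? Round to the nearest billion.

Output gap = -2.03 × (6.22 - 5.58) = -2.03 × 0.64 = -1.2992%.
Actual GDP ≈ 20823 × 0.987008 ≈ 20552 billion, so the shortfall is 20823 - 20552 = 271 billion.

£271 billion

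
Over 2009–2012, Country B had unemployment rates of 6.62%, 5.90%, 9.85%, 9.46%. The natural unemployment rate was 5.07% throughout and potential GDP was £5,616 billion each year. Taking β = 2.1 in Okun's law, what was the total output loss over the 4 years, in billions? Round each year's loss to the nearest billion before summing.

£1,363 billion

Year 2009: gap = -2.1 × (6.62 - 5.07) = -3.255%, loss ≈ 5616 × 3.255/100 ≈ 183.
Year 2010: gap = -2.1 × (5.9 - 5.07) = -1.743%, loss ≈ 5616 × 1.743/100 ≈ 98.
Year 2011: gap = -2.1 × (9.85 - 5.07) = -10.038%, loss ≈ 5616 × 10.038/100 ≈ 564.
Year 2012: gap = -2.1 × (9.46 - 5.07) = -9.219%, loss ≈ 5616 × 9.219/100 ≈ 518.
Total lost output = 183 + 98 + 564 + 518 = 1363 billion.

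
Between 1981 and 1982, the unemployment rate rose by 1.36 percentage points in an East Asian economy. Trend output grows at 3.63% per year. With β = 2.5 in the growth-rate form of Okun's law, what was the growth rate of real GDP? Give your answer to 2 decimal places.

0.23%

Growth-rate Okun's law: g_Y = g_Y* - β × Δu.
g_Y = 3.63 - 2.5 × (1.36) = 3.63 - 3.4 = 0.23%, i.e. 0.23% to 2 d.p.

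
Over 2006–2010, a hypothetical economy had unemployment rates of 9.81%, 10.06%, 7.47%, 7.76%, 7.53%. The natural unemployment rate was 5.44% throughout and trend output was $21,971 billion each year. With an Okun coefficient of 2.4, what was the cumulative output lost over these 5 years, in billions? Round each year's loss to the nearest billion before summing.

Year 2006: gap = -2.4 × (9.81 - 5.44) = -10.488%, loss ≈ 21971 × 10.488/100 ≈ 2304.
Year 2007: gap = -2.4 × (10.06 - 5.44) = -11.088%, loss ≈ 21971 × 11.088/100 ≈ 2436.
Year 2008: gap = -2.4 × (7.47 - 5.44) = -4.872%, loss ≈ 21971 × 4.872/100 ≈ 1070.
Year 2009: gap = -2.4 × (7.76 - 5.44) = -5.568%, loss ≈ 21971 × 5.568/100 ≈ 1223.
Year 2010: gap = -2.4 × (7.53 - 5.44) = -5.016%, loss ≈ 21971 × 5.016/100 ≈ 1102.
Total lost output = 2304 + 2436 + 1070 + 1223 + 1102 = 8135 billion.

$8,135 billion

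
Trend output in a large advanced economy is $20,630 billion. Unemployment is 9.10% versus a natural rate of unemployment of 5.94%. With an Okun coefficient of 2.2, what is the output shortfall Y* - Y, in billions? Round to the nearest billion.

Output gap = -2.2 × (9.1 - 5.94) = -2.2 × 3.16 = -6.952%.
Actual GDP ≈ 20630 × 0.93048 ≈ 19196 billion, so the shortfall is 20630 - 19196 = 1434 billion.

$1,434 billion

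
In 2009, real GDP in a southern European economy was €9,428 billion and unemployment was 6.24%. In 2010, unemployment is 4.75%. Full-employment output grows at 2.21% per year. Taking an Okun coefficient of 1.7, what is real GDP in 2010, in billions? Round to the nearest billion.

Δu = 4.75 - 6.24 = -1.49 points.
Okun's law (growth form): g_Y = g_Y* - β × Δu = 2.21 - 1.7 × (-1.49) = 2.21 + 2.533 = 4.743%.
Real GDP in the next year = 9428 × (1 + 4.743/100) = 9428 × 1.04743 ≈ 9875 billion.

€9,875 billion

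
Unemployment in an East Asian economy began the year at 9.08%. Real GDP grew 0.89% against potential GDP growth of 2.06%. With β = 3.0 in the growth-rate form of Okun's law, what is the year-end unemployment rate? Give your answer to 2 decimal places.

9.47%

Growth-rate Okun's law: g_Y = g_Y* - β × Δu, so Δu = (g_Y* - g_Y)/β.
Δu = (2.06 - 0.89)/3.0 = 1.17/3.0 = 0.39 percentage points.
Year-end unemployment = 9.08 + 0.39 = 9.47%.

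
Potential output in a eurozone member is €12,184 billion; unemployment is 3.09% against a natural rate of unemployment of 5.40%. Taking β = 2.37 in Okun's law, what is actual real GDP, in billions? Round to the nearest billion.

Unemployment gap = 3.09 - 5.4 = -2.31 points, so the output gap is -2.37 × (-2.31) = 5.4747%.
Actual GDP = 12184 × (1 + 5.4747/100) = 12184 × 1.054747 ≈ 12851 billion.

€12,851 billion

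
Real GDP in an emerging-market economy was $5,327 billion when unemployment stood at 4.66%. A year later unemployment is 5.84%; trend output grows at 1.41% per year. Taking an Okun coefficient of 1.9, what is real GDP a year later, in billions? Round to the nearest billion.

$5,283 billion

Δu = 5.84 - 4.66 = 1.18 points.
Okun's law (growth form): g_Y = g_Y* - β × Δu = 1.41 - 1.9 × (1.18) = 1.41 - 2.242 = -0.832%.
Real GDP in the next year = 5327 × (1 - 0.832/100) = 5327 × 0.99168 ≈ 5283 billion.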